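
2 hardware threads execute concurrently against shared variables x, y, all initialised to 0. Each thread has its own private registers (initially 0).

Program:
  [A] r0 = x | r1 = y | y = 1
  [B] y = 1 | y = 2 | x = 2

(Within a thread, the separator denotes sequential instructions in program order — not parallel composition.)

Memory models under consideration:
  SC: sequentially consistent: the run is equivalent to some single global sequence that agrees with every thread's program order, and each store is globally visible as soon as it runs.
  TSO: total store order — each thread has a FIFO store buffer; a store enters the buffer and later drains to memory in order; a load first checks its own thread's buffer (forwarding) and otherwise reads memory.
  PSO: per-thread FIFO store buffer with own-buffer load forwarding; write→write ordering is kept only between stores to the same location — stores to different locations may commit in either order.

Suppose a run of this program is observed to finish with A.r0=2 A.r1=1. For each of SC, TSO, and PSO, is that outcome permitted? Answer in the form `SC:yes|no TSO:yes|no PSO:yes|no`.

SC:no TSO:no PSO:yes

outcome vector order: (A.r0,A.r1)
[SC] allowed = {00, 01, 02, 22}
[TSO] allowed = {00, 01, 02, 22}
[PSO] allowed = {00, 01, 02, 20, 21, 22}
target 21 ∈ {PSO}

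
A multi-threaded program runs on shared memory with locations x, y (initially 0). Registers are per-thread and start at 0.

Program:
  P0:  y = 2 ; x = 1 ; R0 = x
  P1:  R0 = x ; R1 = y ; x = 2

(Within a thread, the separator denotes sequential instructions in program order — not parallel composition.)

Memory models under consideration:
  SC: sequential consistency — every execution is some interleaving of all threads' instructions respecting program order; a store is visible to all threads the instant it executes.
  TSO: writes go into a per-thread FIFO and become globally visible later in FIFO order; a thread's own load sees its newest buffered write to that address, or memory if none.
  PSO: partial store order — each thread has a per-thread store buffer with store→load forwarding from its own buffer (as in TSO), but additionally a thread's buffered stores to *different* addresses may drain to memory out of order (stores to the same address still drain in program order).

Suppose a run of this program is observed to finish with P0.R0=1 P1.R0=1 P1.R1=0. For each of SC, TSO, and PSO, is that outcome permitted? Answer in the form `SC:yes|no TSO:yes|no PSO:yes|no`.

outcome vector order: (P0.R0,P1.R0,P1.R1)
SC: 6 outcomes — {<1 0 0> <1 0 2> <1 1 2> <2 0 0> <2 0 2> <2 1 2>}
TSO: 6 outcomes — {<1 0 0> <1 0 2> <1 1 2> <2 0 0> <2 0 2> <2 1 2>}
PSO: 8 outcomes — {<1 0 0> <1 0 2> <1 1 0> <1 1 2> <2 0 0> <2 0 2> <2 1 0> <2 1 2>}
target <1 1 0> ∈ {PSO}

SC:no TSO:no PSO:yes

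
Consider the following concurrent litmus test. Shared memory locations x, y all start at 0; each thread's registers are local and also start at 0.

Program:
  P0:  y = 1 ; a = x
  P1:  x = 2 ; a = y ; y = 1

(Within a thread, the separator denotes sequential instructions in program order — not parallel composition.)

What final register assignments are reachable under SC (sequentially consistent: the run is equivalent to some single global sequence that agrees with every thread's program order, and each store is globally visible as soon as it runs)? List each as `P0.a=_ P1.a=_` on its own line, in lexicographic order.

P0.a=0 P1.a=1
P0.a=2 P1.a=0
P0.a=2 P1.a=1

outcome vector order: (P0.a,P1.a)
|SC outcomes| = 3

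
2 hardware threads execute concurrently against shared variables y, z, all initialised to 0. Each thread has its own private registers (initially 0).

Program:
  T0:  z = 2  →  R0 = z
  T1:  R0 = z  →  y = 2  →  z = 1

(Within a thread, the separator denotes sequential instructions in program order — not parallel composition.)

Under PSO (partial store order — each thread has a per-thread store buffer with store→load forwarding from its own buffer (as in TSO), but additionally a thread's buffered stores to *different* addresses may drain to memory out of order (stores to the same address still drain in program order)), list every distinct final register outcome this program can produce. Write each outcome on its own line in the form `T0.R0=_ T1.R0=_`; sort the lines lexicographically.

outcome vector order: (T0.R0,T1.R0)
|PSO outcomes| = 4

T0.R0=1 T1.R0=0
T0.R0=1 T1.R0=2
T0.R0=2 T1.R0=0
T0.R0=2 T1.R0=2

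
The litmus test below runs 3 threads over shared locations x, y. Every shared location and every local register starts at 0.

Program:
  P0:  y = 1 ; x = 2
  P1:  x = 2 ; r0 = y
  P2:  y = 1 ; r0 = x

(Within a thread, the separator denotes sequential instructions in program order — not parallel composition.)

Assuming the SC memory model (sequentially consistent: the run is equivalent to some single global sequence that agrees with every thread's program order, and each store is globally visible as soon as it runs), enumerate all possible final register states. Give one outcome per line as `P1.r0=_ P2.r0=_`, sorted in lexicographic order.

outcome vector order: (P1.r0,P2.r0)
|SC outcomes| = 3

P1.r0=0 P2.r0=2
P1.r0=1 P2.r0=0
P1.r0=1 P2.r0=2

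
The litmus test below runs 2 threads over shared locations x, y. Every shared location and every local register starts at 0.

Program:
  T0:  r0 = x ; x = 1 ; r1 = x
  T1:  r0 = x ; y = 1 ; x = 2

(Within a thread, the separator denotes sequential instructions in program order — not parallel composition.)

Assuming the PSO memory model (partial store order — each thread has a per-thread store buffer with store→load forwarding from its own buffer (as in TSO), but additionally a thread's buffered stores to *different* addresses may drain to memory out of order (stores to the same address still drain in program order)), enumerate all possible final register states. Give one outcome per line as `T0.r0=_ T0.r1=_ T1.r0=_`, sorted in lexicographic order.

outcome vector order: (T0.r0,T0.r1,T1.r0)
|PSO outcomes| = 5

T0.r0=0 T0.r1=1 T1.r0=0
T0.r0=0 T0.r1=1 T1.r0=1
T0.r0=0 T0.r1=2 T1.r0=0
T0.r0=0 T0.r1=2 T1.r0=1
T0.r0=2 T0.r1=1 T1.r0=0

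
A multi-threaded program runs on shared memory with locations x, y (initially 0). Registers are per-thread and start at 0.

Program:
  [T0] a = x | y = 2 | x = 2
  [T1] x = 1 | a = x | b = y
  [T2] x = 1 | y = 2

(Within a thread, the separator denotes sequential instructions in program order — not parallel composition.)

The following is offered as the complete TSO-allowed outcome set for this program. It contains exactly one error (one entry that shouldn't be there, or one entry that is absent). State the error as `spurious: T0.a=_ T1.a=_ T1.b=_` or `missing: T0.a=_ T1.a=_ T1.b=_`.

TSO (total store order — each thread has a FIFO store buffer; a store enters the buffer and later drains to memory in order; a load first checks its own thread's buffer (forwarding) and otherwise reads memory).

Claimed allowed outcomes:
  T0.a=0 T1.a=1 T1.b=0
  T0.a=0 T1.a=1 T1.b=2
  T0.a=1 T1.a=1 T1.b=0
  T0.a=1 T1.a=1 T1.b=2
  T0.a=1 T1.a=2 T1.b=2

outcome vector order: (T0.a,T1.a,T1.b)
under TSO → 010, 012, 022, 110, 112, 122
TSO∖claimed = {022}

missing: T0.a=0 T1.a=2 T1.b=2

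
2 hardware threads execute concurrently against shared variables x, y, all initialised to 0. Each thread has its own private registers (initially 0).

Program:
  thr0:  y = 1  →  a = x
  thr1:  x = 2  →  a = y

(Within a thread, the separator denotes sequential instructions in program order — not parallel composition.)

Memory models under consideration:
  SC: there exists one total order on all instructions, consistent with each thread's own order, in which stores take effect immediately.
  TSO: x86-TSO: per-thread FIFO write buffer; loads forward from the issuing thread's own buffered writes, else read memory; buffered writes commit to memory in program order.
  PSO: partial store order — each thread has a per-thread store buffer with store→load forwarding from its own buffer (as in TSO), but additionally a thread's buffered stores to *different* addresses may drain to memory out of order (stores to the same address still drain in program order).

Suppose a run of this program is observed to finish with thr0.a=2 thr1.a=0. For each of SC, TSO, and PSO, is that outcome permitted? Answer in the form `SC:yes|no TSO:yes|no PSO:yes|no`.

outcome vector order: (thr0.a,thr1.a)
under SC → 01 20 21
under TSO → 00 01 20 21
under PSO → 00 01 20 21
target 20 ∈ {SC,TSO,PSO}

SC:yes TSO:yes PSO:yes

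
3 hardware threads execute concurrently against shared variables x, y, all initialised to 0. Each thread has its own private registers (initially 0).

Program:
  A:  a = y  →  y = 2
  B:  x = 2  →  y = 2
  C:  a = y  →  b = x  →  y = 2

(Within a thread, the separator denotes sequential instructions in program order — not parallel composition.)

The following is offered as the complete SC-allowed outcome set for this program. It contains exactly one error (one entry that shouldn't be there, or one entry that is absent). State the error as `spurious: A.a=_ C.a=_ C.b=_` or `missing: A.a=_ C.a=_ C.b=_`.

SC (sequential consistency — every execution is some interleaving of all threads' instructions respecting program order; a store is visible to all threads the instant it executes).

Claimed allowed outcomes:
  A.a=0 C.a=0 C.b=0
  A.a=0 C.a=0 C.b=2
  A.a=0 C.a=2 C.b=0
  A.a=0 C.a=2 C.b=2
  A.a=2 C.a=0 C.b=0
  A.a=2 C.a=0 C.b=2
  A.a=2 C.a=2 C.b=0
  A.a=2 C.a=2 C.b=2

outcome vector order: (A.a,C.a,C.b)
under SC → (0,0,0) (0,0,2) (0,2,0) (0,2,2) (2,0,0) (2,0,2) (2,2,2)
claimed∖SC = {(2,2,0)}

spurious: A.a=2 C.a=2 C.b=0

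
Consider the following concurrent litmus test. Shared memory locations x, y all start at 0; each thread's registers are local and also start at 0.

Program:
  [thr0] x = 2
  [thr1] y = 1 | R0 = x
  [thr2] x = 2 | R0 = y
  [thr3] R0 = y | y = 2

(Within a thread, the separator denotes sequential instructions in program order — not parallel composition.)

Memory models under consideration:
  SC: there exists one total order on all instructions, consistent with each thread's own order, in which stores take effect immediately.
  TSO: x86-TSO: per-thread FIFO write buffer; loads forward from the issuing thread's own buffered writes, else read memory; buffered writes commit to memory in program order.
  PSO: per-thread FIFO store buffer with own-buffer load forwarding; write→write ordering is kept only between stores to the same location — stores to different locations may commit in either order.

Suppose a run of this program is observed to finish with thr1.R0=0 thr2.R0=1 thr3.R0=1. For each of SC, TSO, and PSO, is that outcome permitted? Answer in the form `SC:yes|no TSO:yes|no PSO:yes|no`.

outcome vector order: (thr1.R0,thr2.R0,thr3.R0)
SC: 10 outcomes — {(0,1,0), (0,1,1), (0,2,0), (0,2,1), (2,0,0), (2,0,1), (2,1,0), (2,1,1), (2,2,0), (2,2,1)}
TSO: 12 outcomes — {(0,0,0), (0,0,1), (0,1,0), (0,1,1), (0,2,0), (0,2,1), (2,0,0), (2,0,1), (2,1,0), (2,1,1), (2,2,0), (2,2,1)}
PSO: 12 outcomes — {(0,0,0), (0,0,1), (0,1,0), (0,1,1), (0,2,0), (0,2,1), (2,0,0), (2,0,1), (2,1,0), (2,1,1), (2,2,0), (2,2,1)}
target (0,1,1) ∈ {SC,TSO,PSO}

SC:yes TSO:yes PSO:yes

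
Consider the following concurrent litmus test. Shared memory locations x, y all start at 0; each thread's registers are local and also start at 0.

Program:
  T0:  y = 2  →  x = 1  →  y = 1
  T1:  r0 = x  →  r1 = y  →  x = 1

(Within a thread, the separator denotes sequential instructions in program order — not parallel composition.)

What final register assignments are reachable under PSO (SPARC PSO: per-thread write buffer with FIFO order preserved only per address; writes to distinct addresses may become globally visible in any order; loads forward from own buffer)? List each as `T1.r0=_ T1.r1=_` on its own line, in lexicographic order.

T1.r0=0 T1.r1=0
T1.r0=0 T1.r1=1
T1.r0=0 T1.r1=2
T1.r0=1 T1.r1=0
T1.r0=1 T1.r1=1
T1.r0=1 T1.r1=2

outcome vector order: (T1.r0,T1.r1)
|PSO outcomes| = 6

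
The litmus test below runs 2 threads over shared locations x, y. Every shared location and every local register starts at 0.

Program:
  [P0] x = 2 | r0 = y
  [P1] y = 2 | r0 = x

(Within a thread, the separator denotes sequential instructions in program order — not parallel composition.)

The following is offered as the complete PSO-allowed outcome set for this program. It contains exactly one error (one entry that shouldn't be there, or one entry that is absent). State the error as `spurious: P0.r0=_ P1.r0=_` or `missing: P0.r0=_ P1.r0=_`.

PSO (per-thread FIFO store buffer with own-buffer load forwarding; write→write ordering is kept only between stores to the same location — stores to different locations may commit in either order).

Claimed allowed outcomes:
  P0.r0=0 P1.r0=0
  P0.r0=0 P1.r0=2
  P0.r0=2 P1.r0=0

missing: P0.r0=2 P1.r0=2

outcome vector order: (P0.r0,P1.r0)
under PSO → 0/0 0/2 2/0 2/2
PSO∖claimed = {2/2}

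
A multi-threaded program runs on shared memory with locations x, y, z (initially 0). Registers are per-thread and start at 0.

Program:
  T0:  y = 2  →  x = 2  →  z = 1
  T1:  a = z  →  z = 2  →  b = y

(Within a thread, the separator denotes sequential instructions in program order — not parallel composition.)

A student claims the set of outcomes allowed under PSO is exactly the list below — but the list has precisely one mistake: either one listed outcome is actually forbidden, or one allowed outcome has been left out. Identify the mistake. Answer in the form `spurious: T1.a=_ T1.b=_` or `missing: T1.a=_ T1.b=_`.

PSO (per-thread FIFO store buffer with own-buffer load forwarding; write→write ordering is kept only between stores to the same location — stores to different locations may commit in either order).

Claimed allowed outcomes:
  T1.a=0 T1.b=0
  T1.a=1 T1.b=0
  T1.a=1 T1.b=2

outcome vector order: (T1.a,T1.b)
PSO (4): (0,0), (0,2), (1,0), (1,2)
PSO∖claimed = {(0,2)}

missing: T1.a=0 T1.b=2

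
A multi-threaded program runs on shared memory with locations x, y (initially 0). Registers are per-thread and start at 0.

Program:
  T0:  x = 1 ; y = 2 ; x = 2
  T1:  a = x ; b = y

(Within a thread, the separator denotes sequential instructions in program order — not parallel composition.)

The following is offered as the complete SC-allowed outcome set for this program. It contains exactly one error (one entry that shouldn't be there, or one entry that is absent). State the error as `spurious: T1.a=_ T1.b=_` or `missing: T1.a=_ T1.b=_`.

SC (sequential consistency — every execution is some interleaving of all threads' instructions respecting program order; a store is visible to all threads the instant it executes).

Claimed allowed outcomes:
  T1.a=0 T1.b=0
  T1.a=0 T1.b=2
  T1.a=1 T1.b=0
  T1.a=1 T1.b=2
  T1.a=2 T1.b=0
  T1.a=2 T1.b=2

outcome vector order: (T1.a,T1.b)
[SC] allowed = {<0 0>, <0 2>, <1 0>, <1 2>, <2 2>}
claimed∖SC = {<2 0>}

spurious: T1.a=2 T1.b=0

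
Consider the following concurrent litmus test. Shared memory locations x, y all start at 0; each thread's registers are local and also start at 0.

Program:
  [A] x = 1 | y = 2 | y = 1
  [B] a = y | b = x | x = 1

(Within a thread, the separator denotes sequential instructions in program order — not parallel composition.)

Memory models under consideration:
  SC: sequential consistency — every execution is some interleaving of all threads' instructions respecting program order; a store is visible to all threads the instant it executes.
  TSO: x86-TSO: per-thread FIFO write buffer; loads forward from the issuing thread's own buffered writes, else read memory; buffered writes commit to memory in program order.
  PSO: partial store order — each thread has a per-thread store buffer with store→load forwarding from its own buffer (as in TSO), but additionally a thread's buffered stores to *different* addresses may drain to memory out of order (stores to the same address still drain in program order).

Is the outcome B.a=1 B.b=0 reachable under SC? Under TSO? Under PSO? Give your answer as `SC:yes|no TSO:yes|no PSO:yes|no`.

SC:no TSO:no PSO:yes

outcome vector order: (B.a,B.b)
SC: 4 outcomes — {0/0 0/1 1/1 2/1}
TSO: 4 outcomes — {0/0 0/1 1/1 2/1}
PSO: 6 outcomes — {0/0 0/1 1/0 1/1 2/0 2/1}
target 1/0 ∈ {PSO}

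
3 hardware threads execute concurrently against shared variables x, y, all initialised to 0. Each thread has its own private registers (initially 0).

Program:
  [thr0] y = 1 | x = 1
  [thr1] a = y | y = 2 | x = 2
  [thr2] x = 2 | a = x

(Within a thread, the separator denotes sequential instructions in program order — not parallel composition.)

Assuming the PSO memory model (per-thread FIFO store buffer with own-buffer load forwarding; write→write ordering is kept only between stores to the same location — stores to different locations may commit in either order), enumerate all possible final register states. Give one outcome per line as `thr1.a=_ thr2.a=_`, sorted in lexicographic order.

outcome vector order: (thr1.a,thr2.a)
|PSO outcomes| = 4

thr1.a=0 thr2.a=1
thr1.a=0 thr2.a=2
thr1.a=1 thr2.a=1
thr1.a=1 thr2.a=2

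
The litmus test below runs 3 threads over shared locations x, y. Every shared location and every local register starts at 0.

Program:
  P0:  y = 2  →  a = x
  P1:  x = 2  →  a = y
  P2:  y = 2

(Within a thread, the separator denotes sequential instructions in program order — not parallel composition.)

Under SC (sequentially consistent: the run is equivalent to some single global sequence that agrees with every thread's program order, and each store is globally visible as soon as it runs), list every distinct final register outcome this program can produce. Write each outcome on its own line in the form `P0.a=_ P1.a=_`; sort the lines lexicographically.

outcome vector order: (P0.a,P1.a)
|SC outcomes| = 3

P0.a=0 P1.a=2
P0.a=2 P1.a=0
P0.a=2 P1.a=2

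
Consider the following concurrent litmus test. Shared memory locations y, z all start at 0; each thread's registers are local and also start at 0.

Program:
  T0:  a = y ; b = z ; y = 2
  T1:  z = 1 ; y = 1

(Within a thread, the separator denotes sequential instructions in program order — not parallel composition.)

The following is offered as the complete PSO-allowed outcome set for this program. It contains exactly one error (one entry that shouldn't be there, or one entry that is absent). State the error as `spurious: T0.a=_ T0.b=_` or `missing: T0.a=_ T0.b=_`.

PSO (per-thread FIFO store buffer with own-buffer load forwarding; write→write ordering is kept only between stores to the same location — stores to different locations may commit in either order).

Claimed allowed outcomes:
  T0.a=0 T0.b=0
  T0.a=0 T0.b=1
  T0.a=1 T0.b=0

missing: T0.a=1 T0.b=1

outcome vector order: (T0.a,T0.b)
[PSO] allowed = {<0 0>; <0 1>; <1 0>; <1 1>}
PSO∖claimed = {<1 1>}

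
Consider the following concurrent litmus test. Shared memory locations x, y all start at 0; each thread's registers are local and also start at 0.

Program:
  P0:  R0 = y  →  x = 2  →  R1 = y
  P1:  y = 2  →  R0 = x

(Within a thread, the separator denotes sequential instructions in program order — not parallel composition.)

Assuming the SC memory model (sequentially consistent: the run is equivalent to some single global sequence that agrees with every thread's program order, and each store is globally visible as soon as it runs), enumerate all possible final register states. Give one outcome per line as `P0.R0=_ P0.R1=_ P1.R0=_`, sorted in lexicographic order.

outcome vector order: (P0.R0,P0.R1,P1.R0)
|SC outcomes| = 5

P0.R0=0 P0.R1=0 P1.R0=2
P0.R0=0 P0.R1=2 P1.R0=0
P0.R0=0 P0.R1=2 P1.R0=2
P0.R0=2 P0.R1=2 P1.R0=0
P0.R0=2 P0.R1=2 P1.R0=2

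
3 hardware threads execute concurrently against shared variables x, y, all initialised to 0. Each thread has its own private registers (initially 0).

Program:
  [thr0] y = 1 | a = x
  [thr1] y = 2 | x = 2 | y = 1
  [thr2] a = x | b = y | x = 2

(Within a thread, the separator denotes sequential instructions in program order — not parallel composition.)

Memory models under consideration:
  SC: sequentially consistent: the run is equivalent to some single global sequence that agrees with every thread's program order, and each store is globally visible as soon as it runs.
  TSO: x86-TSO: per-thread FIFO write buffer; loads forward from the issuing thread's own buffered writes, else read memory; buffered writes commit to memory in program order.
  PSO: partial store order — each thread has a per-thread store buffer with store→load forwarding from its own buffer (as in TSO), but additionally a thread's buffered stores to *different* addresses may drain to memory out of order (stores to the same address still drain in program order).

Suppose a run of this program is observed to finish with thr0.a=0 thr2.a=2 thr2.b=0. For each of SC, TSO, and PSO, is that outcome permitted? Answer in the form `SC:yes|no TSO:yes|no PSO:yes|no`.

SC:no TSO:no PSO:yes

outcome vector order: (thr0.a,thr2.a,thr2.b)
SC: 10 outcomes — {000 001 002 021 022 200 201 202 221 222}
TSO: 10 outcomes — {000 001 002 021 022 200 201 202 221 222}
PSO: 12 outcomes — {000 001 002 020 021 022 200 201 202 220 221 222}
target 020 ∈ {PSO}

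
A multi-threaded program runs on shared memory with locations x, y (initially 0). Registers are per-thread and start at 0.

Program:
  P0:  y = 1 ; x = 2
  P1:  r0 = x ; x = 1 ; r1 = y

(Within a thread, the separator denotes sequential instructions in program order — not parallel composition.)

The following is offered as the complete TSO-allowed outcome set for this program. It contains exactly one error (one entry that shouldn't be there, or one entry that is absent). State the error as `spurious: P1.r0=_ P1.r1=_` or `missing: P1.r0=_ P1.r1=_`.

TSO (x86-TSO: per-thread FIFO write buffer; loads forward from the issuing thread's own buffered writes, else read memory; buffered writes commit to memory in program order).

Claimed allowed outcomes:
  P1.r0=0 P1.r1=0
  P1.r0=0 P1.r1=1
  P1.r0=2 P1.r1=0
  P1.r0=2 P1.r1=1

outcome vector order: (P1.r0,P1.r1)
under TSO → 0/0; 0/1; 2/1
claimed∖TSO = {2/0}

spurious: P1.r0=2 P1.r1=0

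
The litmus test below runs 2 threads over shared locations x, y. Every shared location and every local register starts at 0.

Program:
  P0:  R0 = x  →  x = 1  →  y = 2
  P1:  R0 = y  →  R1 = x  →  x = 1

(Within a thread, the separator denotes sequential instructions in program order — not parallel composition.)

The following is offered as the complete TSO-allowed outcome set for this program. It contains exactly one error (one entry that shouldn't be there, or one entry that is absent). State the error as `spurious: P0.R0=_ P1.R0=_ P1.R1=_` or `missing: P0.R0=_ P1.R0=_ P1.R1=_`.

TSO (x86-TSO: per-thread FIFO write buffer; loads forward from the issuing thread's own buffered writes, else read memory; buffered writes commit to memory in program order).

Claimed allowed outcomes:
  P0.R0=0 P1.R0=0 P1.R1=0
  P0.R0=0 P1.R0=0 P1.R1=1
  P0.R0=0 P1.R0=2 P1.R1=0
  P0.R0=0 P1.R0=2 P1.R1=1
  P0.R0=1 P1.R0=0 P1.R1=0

spurious: P0.R0=0 P1.R0=2 P1.R1=0

outcome vector order: (P0.R0,P1.R0,P1.R1)
under TSO → (0,0,0); (0,0,1); (0,2,1); (1,0,0)
claimed∖TSO = {(0,2,0)}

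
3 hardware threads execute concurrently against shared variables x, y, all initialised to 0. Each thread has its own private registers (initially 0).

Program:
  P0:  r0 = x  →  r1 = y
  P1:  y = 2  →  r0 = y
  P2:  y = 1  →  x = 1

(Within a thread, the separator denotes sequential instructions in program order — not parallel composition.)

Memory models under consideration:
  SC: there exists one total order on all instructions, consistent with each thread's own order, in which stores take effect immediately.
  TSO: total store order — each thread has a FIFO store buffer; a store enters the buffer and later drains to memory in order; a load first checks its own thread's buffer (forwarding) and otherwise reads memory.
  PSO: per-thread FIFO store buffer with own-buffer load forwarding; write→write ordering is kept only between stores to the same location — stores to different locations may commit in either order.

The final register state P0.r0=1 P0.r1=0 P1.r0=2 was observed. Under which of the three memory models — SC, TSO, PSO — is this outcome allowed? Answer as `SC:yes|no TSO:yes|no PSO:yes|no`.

outcome vector order: (P0.r0,P0.r1,P1.r0)
SC (9): <0 0 1> <0 0 2> <0 1 1> <0 1 2> <0 2 1> <0 2 2> <1 1 1> <1 1 2> <1 2 2>
TSO (9): <0 0 1> <0 0 2> <0 1 1> <0 1 2> <0 2 1> <0 2 2> <1 1 1> <1 1 2> <1 2 2>
PSO (12): <0 0 1> <0 0 2> <0 1 1> <0 1 2> <0 2 1> <0 2 2> <1 0 1> <1 0 2> <1 1 1> <1 1 2> <1 2 1> <1 2 2>
target <1 0 2> ∈ {PSO}

SC:no TSO:no PSO:yes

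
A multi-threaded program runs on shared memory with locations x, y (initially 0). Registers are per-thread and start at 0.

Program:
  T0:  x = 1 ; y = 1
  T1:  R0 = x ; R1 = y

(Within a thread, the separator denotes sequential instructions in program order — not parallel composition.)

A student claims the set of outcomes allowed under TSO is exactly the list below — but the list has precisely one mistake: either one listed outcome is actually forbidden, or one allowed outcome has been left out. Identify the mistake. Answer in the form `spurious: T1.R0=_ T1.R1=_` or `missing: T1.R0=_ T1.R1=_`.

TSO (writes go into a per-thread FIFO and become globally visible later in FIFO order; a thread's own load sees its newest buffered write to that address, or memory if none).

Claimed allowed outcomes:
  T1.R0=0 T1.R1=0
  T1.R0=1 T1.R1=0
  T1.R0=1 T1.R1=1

outcome vector order: (T1.R0,T1.R1)
TSO: 4 outcomes — {0/0, 0/1, 1/0, 1/1}
TSO∖claimed = {0/1}

missing: T1.R0=0 T1.R1=1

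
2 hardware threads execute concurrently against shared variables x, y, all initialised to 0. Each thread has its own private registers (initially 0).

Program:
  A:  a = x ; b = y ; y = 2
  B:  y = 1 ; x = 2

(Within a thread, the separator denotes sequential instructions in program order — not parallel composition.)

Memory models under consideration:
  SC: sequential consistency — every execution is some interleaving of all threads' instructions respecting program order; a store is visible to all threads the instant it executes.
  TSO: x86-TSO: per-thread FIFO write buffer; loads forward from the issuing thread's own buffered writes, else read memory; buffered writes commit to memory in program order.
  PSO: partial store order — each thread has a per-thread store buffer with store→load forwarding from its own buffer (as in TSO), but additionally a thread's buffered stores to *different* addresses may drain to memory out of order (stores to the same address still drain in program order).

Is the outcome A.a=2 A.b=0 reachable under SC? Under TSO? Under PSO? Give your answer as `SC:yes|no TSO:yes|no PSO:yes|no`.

SC:no TSO:no PSO:yes

outcome vector order: (A.a,A.b)
SC (3): <0 0>; <0 1>; <2 1>
TSO (3): <0 0>; <0 1>; <2 1>
PSO (4): <0 0>; <0 1>; <2 0>; <2 1>
target <2 0> ∈ {PSO}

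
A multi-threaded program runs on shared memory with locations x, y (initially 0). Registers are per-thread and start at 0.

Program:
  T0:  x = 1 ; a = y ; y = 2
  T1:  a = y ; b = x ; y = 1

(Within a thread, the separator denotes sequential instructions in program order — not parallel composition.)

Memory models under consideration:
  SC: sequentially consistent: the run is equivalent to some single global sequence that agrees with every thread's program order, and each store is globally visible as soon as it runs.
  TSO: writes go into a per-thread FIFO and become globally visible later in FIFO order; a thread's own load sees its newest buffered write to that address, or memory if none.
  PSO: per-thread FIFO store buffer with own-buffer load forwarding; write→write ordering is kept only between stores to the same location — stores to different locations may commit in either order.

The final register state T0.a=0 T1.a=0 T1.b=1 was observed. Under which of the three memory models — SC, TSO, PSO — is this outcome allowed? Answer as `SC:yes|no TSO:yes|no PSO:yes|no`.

outcome vector order: (T0.a,T1.a,T1.b)
[SC] allowed = {<0 0 0>; <0 0 1>; <0 2 1>; <1 0 0>; <1 0 1>}
[TSO] allowed = {<0 0 0>; <0 0 1>; <0 2 1>; <1 0 0>; <1 0 1>}
[PSO] allowed = {<0 0 0>; <0 0 1>; <0 2 0>; <0 2 1>; <1 0 0>; <1 0 1>}
target <0 0 1> ∈ {SC,TSO,PSO}

SC:yes TSO:yes PSO:yes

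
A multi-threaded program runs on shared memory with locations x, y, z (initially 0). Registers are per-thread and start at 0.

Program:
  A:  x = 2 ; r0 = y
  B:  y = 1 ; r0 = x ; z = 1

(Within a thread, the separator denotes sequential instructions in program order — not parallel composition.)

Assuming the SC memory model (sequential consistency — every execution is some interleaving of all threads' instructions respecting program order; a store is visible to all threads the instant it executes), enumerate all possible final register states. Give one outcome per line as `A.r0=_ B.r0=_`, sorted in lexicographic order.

outcome vector order: (A.r0,B.r0)
|SC outcomes| = 3

A.r0=0 B.r0=2
A.r0=1 B.r0=0
A.r0=1 B.r0=2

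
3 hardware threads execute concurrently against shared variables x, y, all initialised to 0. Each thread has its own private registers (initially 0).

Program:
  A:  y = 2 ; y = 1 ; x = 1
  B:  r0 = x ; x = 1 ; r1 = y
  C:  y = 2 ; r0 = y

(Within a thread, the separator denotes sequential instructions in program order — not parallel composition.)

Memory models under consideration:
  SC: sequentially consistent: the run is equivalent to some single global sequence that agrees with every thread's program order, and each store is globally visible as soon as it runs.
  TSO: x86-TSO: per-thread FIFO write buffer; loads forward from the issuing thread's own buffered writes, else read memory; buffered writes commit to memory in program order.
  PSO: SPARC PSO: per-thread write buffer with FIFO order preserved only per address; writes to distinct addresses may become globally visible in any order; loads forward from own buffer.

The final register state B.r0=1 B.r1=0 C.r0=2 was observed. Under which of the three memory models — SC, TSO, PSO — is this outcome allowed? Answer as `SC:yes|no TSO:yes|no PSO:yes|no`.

SC:no TSO:no PSO:yes

outcome vector order: (B.r0,B.r1,C.r0)
SC: 9 outcomes — {(0,0,1), (0,0,2), (0,1,1), (0,1,2), (0,2,1), (0,2,2), (1,1,1), (1,1,2), (1,2,2)}
TSO: 9 outcomes — {(0,0,1), (0,0,2), (0,1,1), (0,1,2), (0,2,1), (0,2,2), (1,1,1), (1,1,2), (1,2,2)}
PSO: 12 outcomes — {(0,0,1), (0,0,2), (0,1,1), (0,1,2), (0,2,1), (0,2,2), (1,0,1), (1,0,2), (1,1,1), (1,1,2), (1,2,1), (1,2,2)}
target (1,0,2) ∈ {PSO}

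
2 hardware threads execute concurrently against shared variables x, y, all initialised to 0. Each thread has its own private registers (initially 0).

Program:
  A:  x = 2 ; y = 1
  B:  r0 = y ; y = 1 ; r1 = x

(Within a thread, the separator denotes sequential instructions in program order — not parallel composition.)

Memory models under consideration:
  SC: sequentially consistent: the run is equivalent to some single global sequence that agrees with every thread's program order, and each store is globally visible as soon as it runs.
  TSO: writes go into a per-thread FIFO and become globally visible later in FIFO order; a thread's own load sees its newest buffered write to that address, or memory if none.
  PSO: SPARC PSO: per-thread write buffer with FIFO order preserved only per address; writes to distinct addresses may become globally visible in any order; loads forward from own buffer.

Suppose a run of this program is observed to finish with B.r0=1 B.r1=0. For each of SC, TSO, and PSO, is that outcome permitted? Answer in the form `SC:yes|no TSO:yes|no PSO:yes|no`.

outcome vector order: (B.r0,B.r1)
[SC] allowed = {<0 0>, <0 2>, <1 2>}
[TSO] allowed = {<0 0>, <0 2>, <1 2>}
[PSO] allowed = {<0 0>, <0 2>, <1 0>, <1 2>}
target <1 0> ∈ {PSO}

SC:no TSO:no PSO:yes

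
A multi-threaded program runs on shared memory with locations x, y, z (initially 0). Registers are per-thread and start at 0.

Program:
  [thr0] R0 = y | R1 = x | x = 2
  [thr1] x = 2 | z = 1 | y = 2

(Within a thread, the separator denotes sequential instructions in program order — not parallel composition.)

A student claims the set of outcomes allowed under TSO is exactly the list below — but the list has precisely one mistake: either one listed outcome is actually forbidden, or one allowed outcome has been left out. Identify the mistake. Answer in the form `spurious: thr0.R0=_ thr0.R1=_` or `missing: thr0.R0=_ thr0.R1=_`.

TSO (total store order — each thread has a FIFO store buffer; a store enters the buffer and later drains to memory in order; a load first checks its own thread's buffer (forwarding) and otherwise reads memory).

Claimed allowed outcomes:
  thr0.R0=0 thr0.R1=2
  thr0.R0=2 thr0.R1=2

missing: thr0.R0=0 thr0.R1=0

outcome vector order: (thr0.R0,thr0.R1)
[TSO] allowed = {0/0; 0/2; 2/2}
TSO∖claimed = {0/0}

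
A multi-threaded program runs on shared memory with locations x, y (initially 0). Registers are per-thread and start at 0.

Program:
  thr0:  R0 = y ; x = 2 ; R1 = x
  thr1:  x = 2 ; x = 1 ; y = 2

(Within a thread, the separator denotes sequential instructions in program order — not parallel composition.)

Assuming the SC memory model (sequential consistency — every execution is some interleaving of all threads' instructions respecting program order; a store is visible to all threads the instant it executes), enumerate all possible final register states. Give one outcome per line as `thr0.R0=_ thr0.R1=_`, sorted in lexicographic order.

thr0.R0=0 thr0.R1=1
thr0.R0=0 thr0.R1=2
thr0.R0=2 thr0.R1=2

outcome vector order: (thr0.R0,thr0.R1)
|SC outcomes| = 3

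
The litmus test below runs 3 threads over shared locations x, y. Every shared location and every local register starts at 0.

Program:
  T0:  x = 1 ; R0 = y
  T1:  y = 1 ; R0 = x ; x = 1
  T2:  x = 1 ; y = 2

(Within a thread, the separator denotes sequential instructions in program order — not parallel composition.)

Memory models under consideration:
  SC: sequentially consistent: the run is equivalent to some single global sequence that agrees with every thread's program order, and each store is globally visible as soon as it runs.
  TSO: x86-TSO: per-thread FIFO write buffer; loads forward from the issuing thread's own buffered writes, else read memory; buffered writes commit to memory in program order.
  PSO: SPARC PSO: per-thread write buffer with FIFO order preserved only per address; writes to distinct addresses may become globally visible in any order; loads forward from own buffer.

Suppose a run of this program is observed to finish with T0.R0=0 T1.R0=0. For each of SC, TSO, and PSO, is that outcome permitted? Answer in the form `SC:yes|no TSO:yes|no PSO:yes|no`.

SC:no TSO:yes PSO:yes

outcome vector order: (T0.R0,T1.R0)
SC (5): (0,1); (1,0); (1,1); (2,0); (2,1)
TSO (6): (0,0); (0,1); (1,0); (1,1); (2,0); (2,1)
PSO (6): (0,0); (0,1); (1,0); (1,1); (2,0); (2,1)
target (0,0) ∈ {TSO,PSO}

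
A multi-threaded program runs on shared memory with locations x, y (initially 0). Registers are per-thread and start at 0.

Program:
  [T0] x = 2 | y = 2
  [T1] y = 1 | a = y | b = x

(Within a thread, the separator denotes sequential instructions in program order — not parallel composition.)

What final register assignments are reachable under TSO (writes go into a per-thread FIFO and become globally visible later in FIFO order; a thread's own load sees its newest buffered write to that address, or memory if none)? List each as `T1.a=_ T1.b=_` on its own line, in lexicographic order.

T1.a=1 T1.b=0
T1.a=1 T1.b=2
T1.a=2 T1.b=2

outcome vector order: (T1.a,T1.b)
|TSO outcomes| = 3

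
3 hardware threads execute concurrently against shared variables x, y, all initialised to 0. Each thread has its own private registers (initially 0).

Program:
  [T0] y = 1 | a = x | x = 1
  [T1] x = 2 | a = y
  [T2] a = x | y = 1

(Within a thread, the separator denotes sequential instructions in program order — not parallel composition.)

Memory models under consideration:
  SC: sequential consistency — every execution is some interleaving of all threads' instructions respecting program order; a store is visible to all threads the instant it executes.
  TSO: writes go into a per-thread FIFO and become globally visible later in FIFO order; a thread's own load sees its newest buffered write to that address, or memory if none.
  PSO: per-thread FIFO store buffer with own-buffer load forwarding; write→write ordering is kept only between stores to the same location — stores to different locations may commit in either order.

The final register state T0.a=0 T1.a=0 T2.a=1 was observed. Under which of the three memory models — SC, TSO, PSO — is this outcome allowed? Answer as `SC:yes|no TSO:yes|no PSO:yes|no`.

outcome vector order: (T0.a,T1.a,T2.a)
[SC] allowed = {<0 1 0>; <0 1 1>; <0 1 2>; <2 0 0>; <2 0 1>; <2 0 2>; <2 1 0>; <2 1 1>; <2 1 2>}
[TSO] allowed = {<0 0 0>; <0 0 1>; <0 0 2>; <0 1 0>; <0 1 1>; <0 1 2>; <2 0 0>; <2 0 1>; <2 0 2>; <2 1 0>; <2 1 1>; <2 1 2>}
[PSO] allowed = {<0 0 0>; <0 0 1>; <0 0 2>; <0 1 0>; <0 1 1>; <0 1 2>; <2 0 0>; <2 0 1>; <2 0 2>; <2 1 0>; <2 1 1>; <2 1 2>}
target <0 0 1> ∈ {TSO,PSO}

SC:no TSO:yes PSO:yes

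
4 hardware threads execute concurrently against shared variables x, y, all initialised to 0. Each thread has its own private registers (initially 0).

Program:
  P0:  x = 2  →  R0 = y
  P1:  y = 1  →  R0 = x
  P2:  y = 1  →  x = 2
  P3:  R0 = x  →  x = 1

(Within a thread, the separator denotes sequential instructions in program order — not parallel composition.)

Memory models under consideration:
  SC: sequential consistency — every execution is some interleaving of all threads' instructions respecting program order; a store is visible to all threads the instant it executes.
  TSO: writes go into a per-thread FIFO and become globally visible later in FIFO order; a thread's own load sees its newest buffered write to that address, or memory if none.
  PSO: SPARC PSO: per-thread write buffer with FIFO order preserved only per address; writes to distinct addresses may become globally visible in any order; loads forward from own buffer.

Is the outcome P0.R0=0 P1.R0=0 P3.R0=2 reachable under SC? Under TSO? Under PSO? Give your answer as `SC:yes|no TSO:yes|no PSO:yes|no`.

outcome vector order: (P0.R0,P1.R0,P3.R0)
under SC → (0,1,0), (0,1,2), (0,2,0), (0,2,2), (1,0,0), (1,0,2), (1,1,0), (1,1,2), (1,2,0), (1,2,2)
under TSO → (0,0,0), (0,0,2), (0,1,0), (0,1,2), (0,2,0), (0,2,2), (1,0,0), (1,0,2), (1,1,0), (1,1,2), (1,2,0), (1,2,2)
under PSO → (0,0,0), (0,0,2), (0,1,0), (0,1,2), (0,2,0), (0,2,2), (1,0,0), (1,0,2), (1,1,0), (1,1,2), (1,2,0), (1,2,2)
target (0,0,2) ∈ {TSO,PSO}

SC:no TSO:yes PSO:yes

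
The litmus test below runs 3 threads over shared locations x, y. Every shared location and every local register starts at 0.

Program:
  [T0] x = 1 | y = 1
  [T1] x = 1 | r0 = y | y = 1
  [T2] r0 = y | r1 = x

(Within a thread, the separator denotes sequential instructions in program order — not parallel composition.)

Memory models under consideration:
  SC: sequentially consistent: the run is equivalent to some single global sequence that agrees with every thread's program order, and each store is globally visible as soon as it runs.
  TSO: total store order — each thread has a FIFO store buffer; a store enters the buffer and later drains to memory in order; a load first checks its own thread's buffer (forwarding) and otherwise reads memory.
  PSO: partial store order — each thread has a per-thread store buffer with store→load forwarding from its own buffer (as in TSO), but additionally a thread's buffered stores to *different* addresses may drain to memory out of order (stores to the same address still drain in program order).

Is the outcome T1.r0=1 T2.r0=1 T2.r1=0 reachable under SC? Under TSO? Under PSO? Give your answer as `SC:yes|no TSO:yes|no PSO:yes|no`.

outcome vector order: (T1.r0,T2.r0,T2.r1)
[SC] allowed = {(0,0,0), (0,0,1), (0,1,1), (1,0,0), (1,0,1), (1,1,1)}
[TSO] allowed = {(0,0,0), (0,0,1), (0,1,1), (1,0,0), (1,0,1), (1,1,1)}
[PSO] allowed = {(0,0,0), (0,0,1), (0,1,0), (0,1,1), (1,0,0), (1,0,1), (1,1,0), (1,1,1)}
target (1,1,0) ∈ {PSO}

SC:no TSO:no PSO:yes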